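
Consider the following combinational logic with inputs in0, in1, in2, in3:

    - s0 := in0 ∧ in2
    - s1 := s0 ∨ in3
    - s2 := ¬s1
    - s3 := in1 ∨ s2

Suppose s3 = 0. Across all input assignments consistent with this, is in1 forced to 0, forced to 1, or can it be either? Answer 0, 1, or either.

s3 = in1 ∨ s2 must be 0, so both in1 = 0 and s2 = 0.
s2 = ¬s1 must be 0, so s1 = 1.
Every assignment with s3 = 0 has in1 = 0; there are 5 such assignment(s).

0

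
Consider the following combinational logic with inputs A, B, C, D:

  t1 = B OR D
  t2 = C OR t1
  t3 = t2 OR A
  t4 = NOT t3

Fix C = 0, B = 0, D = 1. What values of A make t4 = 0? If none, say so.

Check with C = 0, B = 0, D = 1 and A=0:
t1 = B OR D = 0 OR 1 = 1
t2 = C OR t1 = 0 OR 1 = 1
t3 = t2 OR A = 1 OR 0 = 1
t4 = NOT t3 = NOT 1 = 0
So t4 = 0.

A=0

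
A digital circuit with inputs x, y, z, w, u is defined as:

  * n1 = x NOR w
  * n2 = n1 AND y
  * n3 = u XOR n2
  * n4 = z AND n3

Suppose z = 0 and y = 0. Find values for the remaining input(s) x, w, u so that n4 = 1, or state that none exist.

With z = 0 and y = 0 fixed, none of the 8 settings of x, w, u give n4 = 1.
For example, with x=0, w=1, u=1:
n1 = x NOR w = 0 NOR 1 = 0
n2 = n1 AND y = 0 AND 0 = 0
n3 = u XOR n2 = 1 XOR 0 = 1
n4 = z AND n3 = 0 AND 1 = 0
giving n4 = 0 ≠ 1.

no solution exists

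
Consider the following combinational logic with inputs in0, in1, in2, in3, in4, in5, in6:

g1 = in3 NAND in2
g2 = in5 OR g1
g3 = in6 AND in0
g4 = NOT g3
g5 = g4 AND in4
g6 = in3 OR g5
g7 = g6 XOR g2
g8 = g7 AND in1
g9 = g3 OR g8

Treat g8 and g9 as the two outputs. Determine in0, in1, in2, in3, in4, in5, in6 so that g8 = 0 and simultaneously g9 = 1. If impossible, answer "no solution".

in0=1 in1=0 in2=1 in3=1 in4=1 in5=0 in6=1

Check with in0=1 in1=0 in2=1 in3=1 in4=1 in5=0 in6=1:
g1 = in3 NAND in2 = 1 NAND 1 = 0
g2 = in5 OR g1 = 0 OR 0 = 0
g3 = in6 AND in0 = 1 AND 1 = 1
g4 = NOT g3 = NOT 1 = 0
g5 = g4 AND in4 = 0 AND 1 = 0
g6 = in3 OR g5 = 1 OR 0 = 1
g7 = g6 XOR g2 = 1 XOR 0 = 1
g8 = g7 AND in1 = 1 AND 0 = 0
g9 = g3 OR g8 = 1 OR 0 = 1
So g8 = 0 and g9 = 1.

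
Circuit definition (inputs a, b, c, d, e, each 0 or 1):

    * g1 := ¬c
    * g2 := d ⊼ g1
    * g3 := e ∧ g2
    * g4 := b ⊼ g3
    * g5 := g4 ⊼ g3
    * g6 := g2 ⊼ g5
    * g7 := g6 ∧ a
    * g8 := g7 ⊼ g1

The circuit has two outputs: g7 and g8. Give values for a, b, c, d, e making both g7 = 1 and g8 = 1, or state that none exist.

Check with a=1 b=0 c=1 d=0 e=1:
g1 = ¬c = ¬1 = 0
g2 = d ⊼ g1 = 0 ⊼ 0 = 1
g3 = e ∧ g2 = 1 ∧ 1 = 1
g4 = b ⊼ g3 = 0 ⊼ 1 = 1
g5 = g4 ⊼ g3 = 1 ⊼ 1 = 0
g6 = g2 ⊼ g5 = 1 ⊼ 0 = 1
g7 = g6 ∧ a = 1 ∧ 1 = 1
g8 = g7 ⊼ g1 = 1 ⊼ 0 = 1
So g7 = 1 and g8 = 1.

a=1 b=0 c=1 d=0 e=1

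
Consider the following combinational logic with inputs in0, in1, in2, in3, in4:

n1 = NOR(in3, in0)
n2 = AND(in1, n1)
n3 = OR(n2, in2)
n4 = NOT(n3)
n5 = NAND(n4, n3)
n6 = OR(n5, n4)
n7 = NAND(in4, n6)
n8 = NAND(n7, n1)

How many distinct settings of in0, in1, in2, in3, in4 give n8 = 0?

4

n8 = NAND(n7, n1) must be 0, so both n7 = 1 and n1 = 1.
n7 = NAND(in4, n6) must be 1, so at least one of in4, n6 is 0.
Satisfying assignments:
  in0=0, in1=0, in2=0, in3=0, in4=0
  in0=0, in1=0, in2=1, in3=0, in4=0
  in0=0, in1=1, in2=0, in3=0, in4=0
  in0=0, in1=1, in2=1, in3=0, in4=0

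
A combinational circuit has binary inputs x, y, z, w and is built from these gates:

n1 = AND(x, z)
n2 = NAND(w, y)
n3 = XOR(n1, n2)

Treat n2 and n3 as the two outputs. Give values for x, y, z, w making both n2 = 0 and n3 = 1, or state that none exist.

x=1, y=1, z=1, w=1

Check with x=1, y=1, z=1, w=1:
n1 = AND(x, z) = AND(1, 1) = 1
n2 = NAND(w, y) = NAND(1, 1) = 0
n3 = XOR(n1, n2) = XOR(1, 0) = 1
So n2 = 0 and n3 = 1.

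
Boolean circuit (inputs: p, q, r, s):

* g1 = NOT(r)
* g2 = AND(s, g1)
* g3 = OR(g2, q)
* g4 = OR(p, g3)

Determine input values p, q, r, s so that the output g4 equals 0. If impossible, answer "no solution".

g4 = OR(p, g3) must be 0, so both p = 0 and g3 = 0.
g3 = OR(g2, q) must be 0, so both g2 = 0 and q = 0.
Check with p=0, q=0, r=1, s=0:
g1 = NOT(r) = NOT 1 = 0
g2 = AND(s, g1) = AND(0, 0) = 0
g3 = OR(g2, q) = OR(0, 0) = 0
g4 = OR(p, g3) = OR(0, 0) = 0
So g4 = 0 as required.

p=0, q=0, r=1, s=0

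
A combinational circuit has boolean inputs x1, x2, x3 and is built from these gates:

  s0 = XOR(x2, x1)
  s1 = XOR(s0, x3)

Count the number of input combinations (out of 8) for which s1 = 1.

4

s1 = XOR(s0, x3) must be 1, so s0 and x3 differ.
Enumerating the 8 input combinations, 4 give s1 = 1 and 4 give s1 = 0.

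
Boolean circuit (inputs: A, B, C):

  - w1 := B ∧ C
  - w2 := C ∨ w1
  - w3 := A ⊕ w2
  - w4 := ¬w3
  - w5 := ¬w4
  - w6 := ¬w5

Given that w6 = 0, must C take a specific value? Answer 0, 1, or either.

either

Both values of C occur among assignments with w6 = 0:
  C=0: A=1, B=0, C=0
  C=1: A=0, B=0, C=1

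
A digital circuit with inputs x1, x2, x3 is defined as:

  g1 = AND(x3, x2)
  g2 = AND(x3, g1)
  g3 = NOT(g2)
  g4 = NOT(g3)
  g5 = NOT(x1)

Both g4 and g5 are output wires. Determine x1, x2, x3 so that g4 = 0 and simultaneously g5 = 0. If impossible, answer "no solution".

Check with x1=1, x2=0, x3=1:
g1 = AND(x3, x2) = AND(1, 0) = 0
g2 = AND(x3, g1) = AND(1, 0) = 0
g3 = NOT(g2) = NOT 0 = 1
g4 = NOT(g3) = NOT 1 = 0
g5 = NOT(x1) = NOT 1 = 0
So g4 = 0 and g5 = 0.

x1=1, x2=0, x3=1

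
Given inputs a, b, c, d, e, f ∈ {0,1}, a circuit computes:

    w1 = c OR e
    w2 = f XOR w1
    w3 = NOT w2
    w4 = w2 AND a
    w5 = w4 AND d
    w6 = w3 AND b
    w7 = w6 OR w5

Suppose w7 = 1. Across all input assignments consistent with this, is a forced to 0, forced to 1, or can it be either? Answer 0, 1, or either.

either

Both values of a occur among assignments with w7 = 1:
  a=0: a=0, b=1, c=0, d=0, e=0, f=0
  a=1: a=1, b=0, c=0, d=1, e=0, f=1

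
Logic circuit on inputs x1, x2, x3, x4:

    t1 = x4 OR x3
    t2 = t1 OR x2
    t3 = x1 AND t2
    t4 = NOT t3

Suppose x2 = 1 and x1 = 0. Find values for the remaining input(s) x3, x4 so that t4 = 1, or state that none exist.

t4 = NOT t3 must be 1, so t3 = 0.
Check with x2 = 1 and x1 = 0 and x3=1, x4=0:
t1 = x4 OR x3 = 0 OR 1 = 1
t2 = t1 OR x2 = 1 OR 1 = 1
t3 = x1 AND t2 = 0 AND 1 = 0
t4 = NOT t3 = NOT 0 = 1
So t4 = 1.

x3=1 x4=0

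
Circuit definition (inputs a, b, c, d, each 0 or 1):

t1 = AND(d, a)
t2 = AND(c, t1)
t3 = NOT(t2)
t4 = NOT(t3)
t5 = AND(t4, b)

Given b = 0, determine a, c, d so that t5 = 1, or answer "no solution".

With b = 0 fixed, none of the 8 settings of a, c, d give t5 = 1.
For example, with a=1, c=1, d=1:
t1 = AND(d, a) = AND(1, 1) = 1
t2 = AND(c, t1) = AND(1, 1) = 1
t3 = NOT(t2) = NOT 1 = 0
t4 = NOT(t3) = NOT 0 = 1
t5 = AND(t4, b) = AND(1, 0) = 0
giving t5 = 0 ≠ 1.

no solution exists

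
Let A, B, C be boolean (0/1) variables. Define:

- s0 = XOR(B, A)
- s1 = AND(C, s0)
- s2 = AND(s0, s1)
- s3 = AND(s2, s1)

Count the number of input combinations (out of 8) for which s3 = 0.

6

s3 = AND(s2, s1) must be 0, so at least one of s2, s1 is 0.
Satisfying assignments:
  A=0, B=0, C=0
  A=0, B=0, C=1
  A=0, B=1, C=0
  A=1, B=0, C=0
  A=1, B=1, C=0
  A=1, B=1, C=1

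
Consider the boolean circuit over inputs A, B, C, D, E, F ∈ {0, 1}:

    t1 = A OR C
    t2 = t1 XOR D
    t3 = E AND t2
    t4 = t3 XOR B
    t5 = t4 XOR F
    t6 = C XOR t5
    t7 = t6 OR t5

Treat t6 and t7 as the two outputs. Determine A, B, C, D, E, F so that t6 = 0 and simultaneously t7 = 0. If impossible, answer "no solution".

Check with A=0, B=1, C=0, D=0, E=0, F=1:
t1 = A OR C = 0 OR 0 = 0
t2 = t1 XOR D = 0 XOR 0 = 0
t3 = E AND t2 = 0 AND 0 = 0
t4 = t3 XOR B = 0 XOR 1 = 1
t5 = t4 XOR F = 1 XOR 1 = 0
t6 = C XOR t5 = 0 XOR 0 = 0
t7 = t6 OR t5 = 0 OR 0 = 0
So t6 = 0 and t7 = 0.

A=0, B=1, C=0, D=0, E=0, F=1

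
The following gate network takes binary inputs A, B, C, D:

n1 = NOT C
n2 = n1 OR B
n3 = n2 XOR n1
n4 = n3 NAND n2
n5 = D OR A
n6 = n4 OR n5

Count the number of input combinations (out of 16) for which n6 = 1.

15

n6 = n4 OR n5 must be 1, so at least one of n4, n5 is 1.
Enumerating the 16 input combinations, 15 give n6 = 1 and 1 give n6 = 0.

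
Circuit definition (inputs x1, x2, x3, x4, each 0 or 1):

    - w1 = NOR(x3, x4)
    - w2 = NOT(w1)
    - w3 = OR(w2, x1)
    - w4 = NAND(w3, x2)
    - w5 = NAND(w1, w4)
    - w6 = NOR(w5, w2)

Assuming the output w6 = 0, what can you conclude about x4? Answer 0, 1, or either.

Both values of x4 occur among assignments with w6 = 0:
  x4=0: x1=0, x2=0, x3=1, x4=0
  x4=1: x1=0, x2=0, x3=0, x4=1

either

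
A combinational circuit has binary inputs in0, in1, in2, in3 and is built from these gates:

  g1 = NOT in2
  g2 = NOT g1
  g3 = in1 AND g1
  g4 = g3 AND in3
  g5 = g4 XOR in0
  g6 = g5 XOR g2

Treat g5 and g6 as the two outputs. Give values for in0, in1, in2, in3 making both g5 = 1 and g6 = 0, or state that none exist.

Check with in0=1 in1=1 in2=1 in3=1:
g1 = NOT in2 = NOT 1 = 0
g2 = NOT g1 = NOT 0 = 1
g3 = in1 AND g1 = 1 AND 0 = 0
g4 = g3 AND in3 = 0 AND 1 = 0
g5 = g4 XOR in0 = 0 XOR 1 = 1
g6 = g5 XOR g2 = 1 XOR 1 = 0
So g5 = 1 and g6 = 0.

in0=1 in1=1 in2=1 in3=1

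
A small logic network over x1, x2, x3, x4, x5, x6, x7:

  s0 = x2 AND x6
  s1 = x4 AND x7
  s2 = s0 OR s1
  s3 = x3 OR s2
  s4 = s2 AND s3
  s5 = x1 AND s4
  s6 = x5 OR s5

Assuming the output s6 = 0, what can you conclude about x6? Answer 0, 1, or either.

Both values of x6 occur among assignments with s6 = 0:
  x6=0: x1=0, x2=0, x3=0, x4=0, x5=0, x6=0, x7=0
  x6=1: x1=0, x2=0, x3=0, x4=0, x5=0, x6=1, x7=0

either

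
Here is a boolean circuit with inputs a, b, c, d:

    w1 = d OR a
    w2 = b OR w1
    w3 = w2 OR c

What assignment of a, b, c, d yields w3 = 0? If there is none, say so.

a=0, b=0, c=0, d=0

Check with a=0, b=0, c=0, d=0:
w1 = d OR a = 0 OR 0 = 0
w2 = b OR w1 = 0 OR 0 = 0
w3 = w2 OR c = 0 OR 0 = 0
So w3 = 0 as required.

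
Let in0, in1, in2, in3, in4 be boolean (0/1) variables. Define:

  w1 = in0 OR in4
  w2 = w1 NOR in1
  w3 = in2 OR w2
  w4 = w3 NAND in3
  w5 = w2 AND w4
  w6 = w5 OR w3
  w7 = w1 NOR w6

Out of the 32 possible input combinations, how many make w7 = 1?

2

w7 = w1 NOR w6 must be 1, so both w1 = 0 and w6 = 0.
w1 = in0 OR in4 must be 0, so both in0 = 0 and in4 = 0.
w6 = w5 OR w3 must be 0, so both w5 = 0 and w3 = 0.
Satisfying assignments:
  in0=0, in1=1, in2=0, in3=0, in4=0
  in0=0, in1=1, in2=0, in3=1, in4=0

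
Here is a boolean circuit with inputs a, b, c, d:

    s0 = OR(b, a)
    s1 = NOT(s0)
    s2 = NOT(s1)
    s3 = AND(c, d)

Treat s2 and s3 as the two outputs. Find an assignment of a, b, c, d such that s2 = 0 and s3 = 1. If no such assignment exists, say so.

a=0, b=0, c=1, d=1

Check with a=0, b=0, c=1, d=1:
s0 = OR(b, a) = OR(0, 0) = 0
s1 = NOT(s0) = NOT 0 = 1
s2 = NOT(s1) = NOT 1 = 0
s3 = AND(c, d) = AND(1, 1) = 1
So s2 = 0 and s3 = 1.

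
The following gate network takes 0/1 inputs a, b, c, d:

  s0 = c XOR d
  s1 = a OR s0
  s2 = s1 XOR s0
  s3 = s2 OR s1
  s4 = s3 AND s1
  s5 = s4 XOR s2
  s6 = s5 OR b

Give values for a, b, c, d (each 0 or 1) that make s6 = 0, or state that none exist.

s6 = s5 OR b must be 0, so both s5 = 0 and b = 0.
s5 = s4 XOR s2 must be 0, so s4 and s2 are equal.
Check with a=0, b=0, c=1, d=1:
s0 = c XOR d = 1 XOR 1 = 0
s1 = a OR s0 = 0 OR 0 = 0
s2 = s1 XOR s0 = 0 XOR 0 = 0
s3 = s2 OR s1 = 0 OR 0 = 0
s4 = s3 AND s1 = 0 AND 0 = 0
s5 = s4 XOR s2 = 0 XOR 0 = 0
s6 = s5 OR b = 0 OR 0 = 0
So s6 = 0 as required.

a=0, b=0, c=1, d=1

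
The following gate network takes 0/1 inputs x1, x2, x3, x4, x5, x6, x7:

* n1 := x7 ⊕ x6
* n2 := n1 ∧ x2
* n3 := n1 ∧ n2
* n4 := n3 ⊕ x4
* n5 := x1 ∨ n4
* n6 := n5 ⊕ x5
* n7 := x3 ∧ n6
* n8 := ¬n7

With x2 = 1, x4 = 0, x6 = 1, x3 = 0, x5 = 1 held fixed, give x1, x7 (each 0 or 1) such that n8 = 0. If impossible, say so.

no solution exists

With x2 = 1, x4 = 0, x6 = 1, x3 = 0, x5 = 1 fixed, none of the 4 settings of x1, x7 give n8 = 0.
For example, with x1=0, x7=1:
n1 = x7 ⊕ x6 = 1 ⊕ 1 = 0
n2 = n1 ∧ x2 = 0 ∧ 1 = 0
n3 = n1 ∧ n2 = 0 ∧ 0 = 0
n4 = n3 ⊕ x4 = 0 ⊕ 0 = 0
n5 = x1 ∨ n4 = 0 ∨ 0 = 0
n6 = n5 ⊕ x5 = 0 ⊕ 1 = 1
n7 = x3 ∧ n6 = 0 ∧ 1 = 0
n8 = ¬n7 = ¬0 = 1
giving n8 = 1 ≠ 0.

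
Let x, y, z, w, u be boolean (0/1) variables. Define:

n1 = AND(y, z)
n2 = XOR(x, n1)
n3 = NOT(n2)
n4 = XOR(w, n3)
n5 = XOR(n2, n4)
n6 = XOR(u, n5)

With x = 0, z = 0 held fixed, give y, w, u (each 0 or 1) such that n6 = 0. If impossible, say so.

y=0, w=0, u=1

n6 = XOR(u, n5) must be 0, so u and n5 are equal.
Check with x = 0, z = 0 and y=0, w=0, u=1:
n1 = AND(y, z) = AND(0, 0) = 0
n2 = XOR(x, n1) = XOR(0, 0) = 0
n3 = NOT(n2) = NOT 0 = 1
n4 = XOR(w, n3) = XOR(0, 1) = 1
n5 = XOR(n2, n4) = XOR(0, 1) = 1
n6 = XOR(u, n5) = XOR(1, 1) = 0
So n6 = 0.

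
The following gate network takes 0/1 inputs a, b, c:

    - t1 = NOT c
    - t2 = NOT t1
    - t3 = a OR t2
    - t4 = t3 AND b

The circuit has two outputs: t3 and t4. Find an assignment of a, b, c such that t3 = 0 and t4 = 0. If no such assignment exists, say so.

a=0 b=0 c=0

Check with a=0 b=0 c=0:
t1 = NOT c = NOT 0 = 1
t2 = NOT t1 = NOT 1 = 0
t3 = a OR t2 = 0 OR 0 = 0
t4 = t3 AND b = 0 AND 0 = 0
So t3 = 0 and t4 = 0.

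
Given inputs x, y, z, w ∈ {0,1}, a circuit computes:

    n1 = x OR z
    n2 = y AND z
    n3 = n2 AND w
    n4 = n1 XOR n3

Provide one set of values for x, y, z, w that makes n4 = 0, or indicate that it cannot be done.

Check with x=0 y=1 z=0 w=1:
n1 = x OR z = 0 OR 0 = 0
n2 = y AND z = 1 AND 0 = 0
n3 = n2 AND w = 0 AND 1 = 0
n4 = n1 XOR n3 = 0 XOR 0 = 0
So n4 = 0 as required.

x=0 y=1 z=0 w=1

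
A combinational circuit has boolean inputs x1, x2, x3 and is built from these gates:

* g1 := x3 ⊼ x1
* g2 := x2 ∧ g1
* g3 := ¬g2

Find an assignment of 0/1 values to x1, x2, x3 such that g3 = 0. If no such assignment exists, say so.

x1=1 x2=1 x3=0

g3 = ¬g2 must be 0, so g2 = 1.
g2 = x2 ∧ g1 must be 1, so both x2 = 1 and g1 = 1.
Check with x1=1 x2=1 x3=0:
g1 = x3 ⊼ x1 = 0 ⊼ 1 = 1
g2 = x2 ∧ g1 = 1 ∧ 1 = 1
g3 = ¬g2 = ¬1 = 0
So g3 = 0 as required.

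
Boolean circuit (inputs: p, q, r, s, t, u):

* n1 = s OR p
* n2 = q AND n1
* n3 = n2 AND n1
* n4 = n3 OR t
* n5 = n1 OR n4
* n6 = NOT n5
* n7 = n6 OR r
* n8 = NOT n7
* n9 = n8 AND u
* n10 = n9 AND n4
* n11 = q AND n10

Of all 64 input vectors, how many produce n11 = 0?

57

n11 = q AND n10 must be 0, so at least one of q, n10 is 0.
Enumerating the 64 input combinations, 57 give n11 = 0 and 7 give n11 = 1.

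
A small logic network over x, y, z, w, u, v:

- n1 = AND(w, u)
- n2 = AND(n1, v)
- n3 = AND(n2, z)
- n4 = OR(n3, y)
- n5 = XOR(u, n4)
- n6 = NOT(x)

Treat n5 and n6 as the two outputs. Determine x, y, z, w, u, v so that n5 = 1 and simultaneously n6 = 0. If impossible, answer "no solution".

x=1, y=0, z=0, w=0, u=1, v=1

Check with x=1, y=0, z=0, w=0, u=1, v=1:
n1 = AND(w, u) = AND(0, 1) = 0
n2 = AND(n1, v) = AND(0, 1) = 0
n3 = AND(n2, z) = AND(0, 0) = 0
n4 = OR(n3, y) = OR(0, 0) = 0
n5 = XOR(u, n4) = XOR(1, 0) = 1
n6 = NOT(x) = NOT 1 = 0
So n5 = 1 and n6 = 0.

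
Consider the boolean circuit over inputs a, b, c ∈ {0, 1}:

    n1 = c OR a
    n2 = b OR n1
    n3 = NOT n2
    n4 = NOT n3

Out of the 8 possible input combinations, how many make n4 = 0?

1

n4 = NOT n3 must be 0, so n3 = 1.
n3 = NOT n2 must be 1, so n2 = 0.
n2 = b OR n1 must be 0, so both b = 0 and n1 = 0.
Enumerating the 8 input combinations, 1 give n4 = 0 and 7 give n4 = 1.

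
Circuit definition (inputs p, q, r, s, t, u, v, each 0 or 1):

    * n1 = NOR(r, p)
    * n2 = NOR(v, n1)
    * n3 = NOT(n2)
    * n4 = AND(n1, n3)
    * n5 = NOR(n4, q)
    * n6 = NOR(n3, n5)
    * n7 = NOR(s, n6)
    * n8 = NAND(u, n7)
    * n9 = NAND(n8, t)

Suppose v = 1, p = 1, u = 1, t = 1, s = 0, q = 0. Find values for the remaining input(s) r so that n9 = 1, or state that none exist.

n9 = NAND(n8, t) must be 1, so at least one of n8, t is 0.
Check with v = 1, p = 1, u = 1, t = 1, s = 0, q = 0 and r=1:
n1 = NOR(r, p) = NOR(1, 1) = 0
n2 = NOR(v, n1) = NOR(1, 0) = 0
n3 = NOT(n2) = NOT 0 = 1
n4 = AND(n1, n3) = AND(0, 1) = 0
n5 = NOR(n4, q) = NOR(0, 0) = 1
n6 = NOR(n3, n5) = NOR(1, 1) = 0
n7 = NOR(s, n6) = NOR(0, 0) = 1
n8 = NAND(u, n7) = NAND(1, 1) = 0
n9 = NAND(n8, t) = NAND(0, 1) = 1
So n9 = 1.

r=1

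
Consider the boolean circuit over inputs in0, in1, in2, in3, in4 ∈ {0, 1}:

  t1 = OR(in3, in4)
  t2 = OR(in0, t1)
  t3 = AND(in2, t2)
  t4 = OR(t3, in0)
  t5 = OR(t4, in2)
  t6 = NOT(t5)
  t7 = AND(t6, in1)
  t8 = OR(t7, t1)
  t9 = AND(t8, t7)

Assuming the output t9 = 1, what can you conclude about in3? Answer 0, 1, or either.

Both values of in3 occur among assignments with t9 = 1:
  in3=0: in0=0, in1=1, in2=0, in3=0, in4=0
  in3=1: in0=0, in1=1, in2=0, in3=1, in4=0

either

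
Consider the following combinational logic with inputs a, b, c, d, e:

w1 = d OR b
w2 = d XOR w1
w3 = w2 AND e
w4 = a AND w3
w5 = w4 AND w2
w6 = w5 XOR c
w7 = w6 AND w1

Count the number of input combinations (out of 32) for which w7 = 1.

12

w7 = w6 AND w1 must be 1, so both w6 = 1 and w1 = 1.
Enumerating the 32 input combinations, 12 give w7 = 1 and 20 give w7 = 0.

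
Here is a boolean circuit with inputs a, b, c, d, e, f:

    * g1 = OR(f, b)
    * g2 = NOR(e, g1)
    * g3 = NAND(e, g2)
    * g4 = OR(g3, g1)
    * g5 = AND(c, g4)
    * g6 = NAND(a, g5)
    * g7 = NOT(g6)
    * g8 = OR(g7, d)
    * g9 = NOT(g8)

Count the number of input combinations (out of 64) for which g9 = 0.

g9 = NOT(g8) must be 0, so g8 = 1.
Enumerating the 64 input combinations, 40 give g9 = 0 and 24 give g9 = 1.

40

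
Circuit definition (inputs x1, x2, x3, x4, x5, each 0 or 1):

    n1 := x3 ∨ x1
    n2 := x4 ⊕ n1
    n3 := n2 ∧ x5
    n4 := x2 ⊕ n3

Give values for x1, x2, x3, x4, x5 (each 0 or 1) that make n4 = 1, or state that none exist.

x1=1 x2=0 x3=0 x4=0 x5=1

n4 = x2 ⊕ n3 must be 1, so x2 and n3 differ.
Check with x1=1 x2=0 x3=0 x4=0 x5=1:
n1 = x3 ∨ x1 = 0 ∨ 1 = 1
n2 = x4 ⊕ n1 = 0 ⊕ 1 = 1
n3 = n2 ∧ x5 = 1 ∧ 1 = 1
n4 = x2 ⊕ n3 = 0 ⊕ 1 = 1
So n4 = 1 as required.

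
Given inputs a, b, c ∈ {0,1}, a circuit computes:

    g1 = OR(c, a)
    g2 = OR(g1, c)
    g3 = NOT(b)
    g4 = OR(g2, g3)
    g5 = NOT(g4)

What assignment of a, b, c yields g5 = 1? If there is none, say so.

a=0, b=1, c=0

g5 = NOT(g4) must be 1, so g4 = 0.
g4 = OR(g2, g3) must be 0, so both g2 = 0 and g3 = 0.
g2 = OR(g1, c) must be 0, so both g1 = 0 and c = 0.
Check with a=0, b=1, c=0:
g1 = OR(c, a) = OR(0, 0) = 0
g2 = OR(g1, c) = OR(0, 0) = 0
g3 = NOT(b) = NOT 1 = 0
g4 = OR(g2, g3) = OR(0, 0) = 0
g5 = NOT(g4) = NOT 0 = 1
So g5 = 1 as required.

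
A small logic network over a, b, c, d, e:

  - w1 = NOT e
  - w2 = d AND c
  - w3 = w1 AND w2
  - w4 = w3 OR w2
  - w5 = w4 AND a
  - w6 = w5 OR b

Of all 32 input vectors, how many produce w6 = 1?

w6 = w5 OR b must be 1, so at least one of w5, b is 1.
Enumerating the 32 input combinations, 18 give w6 = 1 and 14 give w6 = 0.

18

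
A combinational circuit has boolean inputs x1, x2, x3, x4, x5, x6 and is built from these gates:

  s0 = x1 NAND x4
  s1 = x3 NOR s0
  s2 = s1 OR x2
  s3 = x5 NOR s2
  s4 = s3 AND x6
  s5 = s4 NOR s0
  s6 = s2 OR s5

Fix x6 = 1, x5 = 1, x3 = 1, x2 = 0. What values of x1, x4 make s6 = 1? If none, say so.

Check with x6 = 1, x5 = 1, x3 = 1, x2 = 0 and x1=1, x4=1:
s0 = x1 NAND x4 = 1 NAND 1 = 0
s1 = x3 NOR s0 = 1 NOR 0 = 0
s2 = s1 OR x2 = 0 OR 0 = 0
s3 = x5 NOR s2 = 1 NOR 0 = 0
s4 = s3 AND x6 = 0 AND 1 = 0
s5 = s4 NOR s0 = 0 NOR 0 = 1
s6 = s2 OR s5 = 0 OR 1 = 1
So s6 = 1.

x1=1, x4=1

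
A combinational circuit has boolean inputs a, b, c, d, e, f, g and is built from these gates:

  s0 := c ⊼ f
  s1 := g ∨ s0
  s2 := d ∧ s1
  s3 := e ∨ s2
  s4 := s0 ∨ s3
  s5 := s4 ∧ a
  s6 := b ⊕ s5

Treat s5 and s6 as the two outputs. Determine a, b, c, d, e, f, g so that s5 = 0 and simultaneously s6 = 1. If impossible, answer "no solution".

a=0 b=1 c=0 d=0 e=0 f=1 g=0

Check with a=0 b=1 c=0 d=0 e=0 f=1 g=0:
s0 = c ⊼ f = 0 ⊼ 1 = 1
s1 = g ∨ s0 = 0 ∨ 1 = 1
s2 = d ∧ s1 = 0 ∧ 1 = 0
s3 = e ∨ s2 = 0 ∨ 0 = 0
s4 = s0 ∨ s3 = 1 ∨ 0 = 1
s5 = s4 ∧ a = 1 ∧ 0 = 0
s6 = b ⊕ s5 = 1 ⊕ 0 = 1
So s5 = 0 and s6 = 1.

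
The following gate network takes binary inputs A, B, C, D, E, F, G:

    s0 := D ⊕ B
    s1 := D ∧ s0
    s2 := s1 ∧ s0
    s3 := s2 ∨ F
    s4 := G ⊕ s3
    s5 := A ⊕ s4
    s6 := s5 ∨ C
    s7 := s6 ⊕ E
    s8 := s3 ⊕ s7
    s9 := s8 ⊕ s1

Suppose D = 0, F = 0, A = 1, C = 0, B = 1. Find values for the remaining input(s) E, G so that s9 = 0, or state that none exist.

s9 = s8 ⊕ s1 must be 0, so s8 and s1 are equal.
Check with D = 0, F = 0, A = 1, C = 0, B = 1 and E=0, G=1:
s0 = D ⊕ B = 0 ⊕ 1 = 1
s1 = D ∧ s0 = 0 ∧ 1 = 0
s2 = s1 ∧ s0 = 0 ∧ 1 = 0
s3 = s2 ∨ F = 0 ∨ 0 = 0
s4 = G ⊕ s3 = 1 ⊕ 0 = 1
s5 = A ⊕ s4 = 1 ⊕ 1 = 0
s6 = s5 ∨ C = 0 ∨ 0 = 0
s7 = s6 ⊕ E = 0 ⊕ 0 = 0
s8 = s3 ⊕ s7 = 0 ⊕ 0 = 0
s9 = s8 ⊕ s1 = 0 ⊕ 0 = 0
So s9 = 0.

E=0, G=1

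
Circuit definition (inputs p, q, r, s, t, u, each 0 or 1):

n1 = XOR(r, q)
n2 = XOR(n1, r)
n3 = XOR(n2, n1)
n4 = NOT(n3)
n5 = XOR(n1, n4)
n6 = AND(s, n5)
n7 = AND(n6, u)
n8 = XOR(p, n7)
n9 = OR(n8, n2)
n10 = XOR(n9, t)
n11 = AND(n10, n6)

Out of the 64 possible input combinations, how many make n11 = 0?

n11 = AND(n10, n6) must be 0, so at least one of n10, n6 is 0.
Enumerating the 64 input combinations, 56 give n11 = 0 and 8 give n11 = 1.

56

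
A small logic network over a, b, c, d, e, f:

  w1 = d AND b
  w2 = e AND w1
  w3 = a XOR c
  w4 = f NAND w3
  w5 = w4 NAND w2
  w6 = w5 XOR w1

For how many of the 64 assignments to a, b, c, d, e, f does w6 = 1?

54

w6 = w5 XOR w1 must be 1, so w5 and w1 differ.
Enumerating the 64 input combinations, 54 give w6 = 1 and 10 give w6 = 0.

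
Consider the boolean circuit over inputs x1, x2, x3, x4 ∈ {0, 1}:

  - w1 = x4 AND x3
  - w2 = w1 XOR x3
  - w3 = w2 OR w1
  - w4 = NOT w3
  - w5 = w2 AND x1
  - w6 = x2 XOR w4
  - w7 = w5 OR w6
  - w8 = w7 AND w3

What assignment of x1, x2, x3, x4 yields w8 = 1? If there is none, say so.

w8 = w7 AND w3 must be 1, so both w7 = 1 and w3 = 1.
Check with x1=0, x2=1, x3=1, x4=1:
w1 = x4 AND x3 = 1 AND 1 = 1
w2 = w1 XOR x3 = 1 XOR 1 = 0
w3 = w2 OR w1 = 0 OR 1 = 1
w4 = NOT w3 = NOT 1 = 0
w5 = w2 AND x1 = 0 AND 0 = 0
w6 = x2 XOR w4 = 1 XOR 0 = 1
w7 = w5 OR w6 = 0 OR 1 = 1
w8 = w7 AND w3 = 1 AND 1 = 1
So w8 = 1 as required.

x1=0, x2=1, x3=1, x4=1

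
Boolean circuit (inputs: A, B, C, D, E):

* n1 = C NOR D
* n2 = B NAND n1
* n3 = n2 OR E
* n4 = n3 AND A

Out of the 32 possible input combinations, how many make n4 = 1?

15

n4 = n3 AND A must be 1, so both n3 = 1 and A = 1.
n3 = n2 OR E must be 1, so at least one of n2, E is 1.
Enumerating the 32 input combinations, 15 give n4 = 1 and 17 give n4 = 0.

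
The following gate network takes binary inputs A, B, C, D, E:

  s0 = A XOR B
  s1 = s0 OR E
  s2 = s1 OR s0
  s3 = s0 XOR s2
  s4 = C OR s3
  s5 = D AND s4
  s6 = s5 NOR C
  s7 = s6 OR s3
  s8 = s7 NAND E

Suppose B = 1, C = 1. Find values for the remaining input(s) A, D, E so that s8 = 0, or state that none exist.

s8 = s7 NAND E must be 0, so both s7 = 1 and E = 1.
Check with B = 1, C = 1 and A=1, D=1, E=1:
s0 = A XOR B = 1 XOR 1 = 0
s1 = s0 OR E = 0 OR 1 = 1
s2 = s1 OR s0 = 1 OR 0 = 1
s3 = s0 XOR s2 = 0 XOR 1 = 1
s4 = C OR s3 = 1 OR 1 = 1
s5 = D AND s4 = 1 AND 1 = 1
s6 = s5 NOR C = 1 NOR 1 = 0
s7 = s6 OR s3 = 0 OR 1 = 1
s8 = s7 NAND E = 1 NAND 1 = 0
So s8 = 0.

A=1, D=1, E=1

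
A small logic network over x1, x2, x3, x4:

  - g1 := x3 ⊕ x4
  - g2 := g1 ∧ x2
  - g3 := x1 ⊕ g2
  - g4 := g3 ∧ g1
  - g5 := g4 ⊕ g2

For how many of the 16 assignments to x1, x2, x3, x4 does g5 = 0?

g5 = g4 ⊕ g2 must be 0, so g4 and g2 are equal.
Enumerating the 16 input combinations, 12 give g5 = 0 and 4 give g5 = 1.

12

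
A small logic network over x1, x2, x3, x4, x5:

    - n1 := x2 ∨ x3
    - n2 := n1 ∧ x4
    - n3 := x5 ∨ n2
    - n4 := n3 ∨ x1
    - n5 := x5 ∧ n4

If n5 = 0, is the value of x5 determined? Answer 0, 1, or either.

0

n5 = x5 ∧ n4 must be 0, so at least one of x5, n4 is 0.
Every assignment with n5 = 0 has x5 = 0; there are 16 such assignment(s).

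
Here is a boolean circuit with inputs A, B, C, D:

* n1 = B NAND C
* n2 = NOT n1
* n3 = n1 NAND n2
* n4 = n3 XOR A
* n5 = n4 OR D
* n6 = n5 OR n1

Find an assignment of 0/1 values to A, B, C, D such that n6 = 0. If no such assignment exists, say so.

A=1, B=1, C=1, D=0

n6 = n5 OR n1 must be 0, so both n5 = 0 and n1 = 0.
n5 = n4 OR D must be 0, so both n4 = 0 and D = 0.
n1 = B NAND C must be 0, so both B = 1 and C = 1.
Check with A=1, B=1, C=1, D=0:
n1 = B NAND C = 1 NAND 1 = 0
n2 = NOT n1 = NOT 0 = 1
n3 = n1 NAND n2 = 0 NAND 1 = 1
n4 = n3 XOR A = 1 XOR 1 = 0
n5 = n4 OR D = 0 OR 0 = 0
n6 = n5 OR n1 = 0 OR 0 = 0
So n6 = 0 as required.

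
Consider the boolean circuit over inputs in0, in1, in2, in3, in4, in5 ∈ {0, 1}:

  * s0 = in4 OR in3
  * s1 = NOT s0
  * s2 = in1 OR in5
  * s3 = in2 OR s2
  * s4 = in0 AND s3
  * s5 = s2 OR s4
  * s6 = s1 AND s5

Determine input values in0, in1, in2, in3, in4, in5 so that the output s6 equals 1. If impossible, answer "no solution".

in0=1 in1=1 in2=1 in3=0 in4=0 in5=0

s6 = s1 AND s5 must be 1, so both s1 = 1 and s5 = 1.
s1 = NOT s0 must be 1, so s0 = 0.
s5 = s2 OR s4 must be 1, so at least one of s2, s4 is 1.
Check with in0=1 in1=1 in2=1 in3=0 in4=0 in5=0:
s0 = in4 OR in3 = 0 OR 0 = 0
s1 = NOT s0 = NOT 0 = 1
s2 = in1 OR in5 = 1 OR 0 = 1
s3 = in2 OR s2 = 1 OR 1 = 1
s4 = in0 AND s3 = 1 AND 1 = 1
s5 = s2 OR s4 = 1 OR 1 = 1
s6 = s1 AND s5 = 1 AND 1 = 1
So s6 = 1 as required.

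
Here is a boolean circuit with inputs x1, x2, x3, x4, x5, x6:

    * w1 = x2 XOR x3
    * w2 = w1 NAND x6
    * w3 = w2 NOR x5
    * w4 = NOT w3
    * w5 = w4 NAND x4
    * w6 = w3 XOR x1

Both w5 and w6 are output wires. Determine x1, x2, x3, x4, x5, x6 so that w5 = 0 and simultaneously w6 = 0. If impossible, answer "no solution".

x1=0, x2=0, x3=0, x4=1, x5=1, x6=0

Check with x1=0, x2=0, x3=0, x4=1, x5=1, x6=0:
w1 = x2 XOR x3 = 0 XOR 0 = 0
w2 = w1 NAND x6 = 0 NAND 0 = 1
w3 = w2 NOR x5 = 1 NOR 1 = 0
w4 = NOT w3 = NOT 0 = 1
w5 = w4 NAND x4 = 1 NAND 1 = 0
w6 = w3 XOR x1 = 0 XOR 0 = 0
So w5 = 0 and w6 = 0.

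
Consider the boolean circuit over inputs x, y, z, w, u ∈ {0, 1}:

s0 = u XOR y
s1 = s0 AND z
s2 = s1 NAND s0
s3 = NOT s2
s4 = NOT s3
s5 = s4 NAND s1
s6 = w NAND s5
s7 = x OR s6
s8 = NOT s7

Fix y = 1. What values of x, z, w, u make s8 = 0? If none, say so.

Check with y = 1 and x=1, z=1, w=1, u=1:
s0 = u XOR y = 1 XOR 1 = 0
s1 = s0 AND z = 0 AND 1 = 0
s2 = s1 NAND s0 = 0 NAND 0 = 1
s3 = NOT s2 = NOT 1 = 0
s4 = NOT s3 = NOT 0 = 1
s5 = s4 NAND s1 = 1 NAND 0 = 1
s6 = w NAND s5 = 1 NAND 1 = 0
s7 = x OR s6 = 1 OR 0 = 1
s8 = NOT s7 = NOT 1 = 0
So s8 = 0.

x=1, z=1, w=1, u=1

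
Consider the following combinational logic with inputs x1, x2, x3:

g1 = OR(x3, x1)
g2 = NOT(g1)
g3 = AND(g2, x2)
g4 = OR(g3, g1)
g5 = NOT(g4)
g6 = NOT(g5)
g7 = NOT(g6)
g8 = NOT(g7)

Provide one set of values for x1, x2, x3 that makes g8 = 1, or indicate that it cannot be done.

x1=0 x2=0 x3=1

g8 = NOT(g7) must be 1, so g7 = 0.
g7 = NOT(g6) must be 0, so g6 = 1.
g6 = NOT(g5) must be 1, so g5 = 0.
Check with x1=0 x2=0 x3=1:
g1 = OR(x3, x1) = OR(1, 0) = 1
g2 = NOT(g1) = NOT 1 = 0
g3 = AND(g2, x2) = AND(0, 0) = 0
g4 = OR(g3, g1) = OR(0, 1) = 1
g5 = NOT(g4) = NOT 1 = 0
g6 = NOT(g5) = NOT 0 = 1
g7 = NOT(g6) = NOT 1 = 0
g8 = NOT(g7) = NOT 0 = 1
So g8 = 1 as required.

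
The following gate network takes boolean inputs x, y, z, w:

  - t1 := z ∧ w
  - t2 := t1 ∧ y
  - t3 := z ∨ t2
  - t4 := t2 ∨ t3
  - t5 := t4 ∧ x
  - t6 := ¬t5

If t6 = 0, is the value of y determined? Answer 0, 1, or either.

either

Both values of y occur among assignments with t6 = 0:
  y=0: x=1, y=0, z=1, w=0
  y=1: x=1, y=1, z=1, w=0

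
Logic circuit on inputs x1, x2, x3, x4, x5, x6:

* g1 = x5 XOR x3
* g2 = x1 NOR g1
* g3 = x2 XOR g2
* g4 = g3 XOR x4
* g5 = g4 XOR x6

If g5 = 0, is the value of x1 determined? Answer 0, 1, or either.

either

Both values of x1 occur among assignments with g5 = 0:
  x1=0: x1=0, x2=0, x3=0, x4=0, x5=0, x6=1
  x1=1: x1=1, x2=0, x3=0, x4=0, x5=0, x6=0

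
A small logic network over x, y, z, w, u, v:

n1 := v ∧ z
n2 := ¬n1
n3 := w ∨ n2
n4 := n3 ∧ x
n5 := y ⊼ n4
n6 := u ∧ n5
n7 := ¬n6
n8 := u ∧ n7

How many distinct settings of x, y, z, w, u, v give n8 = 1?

7

n8 = u ∧ n7 must be 1, so both u = 1 and n7 = 1.
Enumerating the 64 input combinations, 7 give n8 = 1 and 57 give n8 = 0.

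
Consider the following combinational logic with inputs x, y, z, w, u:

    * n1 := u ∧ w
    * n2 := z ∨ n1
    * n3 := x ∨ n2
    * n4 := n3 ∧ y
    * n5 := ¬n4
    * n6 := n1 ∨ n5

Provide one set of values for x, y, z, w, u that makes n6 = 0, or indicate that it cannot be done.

x=1, y=1, z=0, w=0, u=1

n6 = n1 ∨ n5 must be 0, so both n1 = 0 and n5 = 0.
n1 = u ∧ w must be 0, so at least one of u, w is 0.
n5 = ¬n4 must be 0, so n4 = 1.
Check with x=1, y=1, z=0, w=0, u=1:
n1 = u ∧ w = 1 ∧ 0 = 0
n2 = z ∨ n1 = 0 ∨ 0 = 0
n3 = x ∨ n2 = 1 ∨ 0 = 1
n4 = n3 ∧ y = 1 ∧ 1 = 1
n5 = ¬n4 = ¬1 = 0
n6 = n1 ∨ n5 = 0 ∨ 0 = 0
So n6 = 0 as required.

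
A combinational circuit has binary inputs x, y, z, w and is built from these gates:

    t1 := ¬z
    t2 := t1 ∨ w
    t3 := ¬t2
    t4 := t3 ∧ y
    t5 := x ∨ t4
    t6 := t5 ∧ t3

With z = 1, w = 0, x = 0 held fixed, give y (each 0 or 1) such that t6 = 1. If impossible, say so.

Check with z = 1, w = 0, x = 0 and y=1:
t1 = ¬z = ¬1 = 0
t2 = t1 ∨ w = 0 ∨ 0 = 0
t3 = ¬t2 = ¬0 = 1
t4 = t3 ∧ y = 1 ∧ 1 = 1
t5 = x ∨ t4 = 0 ∨ 1 = 1
t6 = t5 ∧ t3 = 1 ∧ 1 = 1
So t6 = 1.

y=1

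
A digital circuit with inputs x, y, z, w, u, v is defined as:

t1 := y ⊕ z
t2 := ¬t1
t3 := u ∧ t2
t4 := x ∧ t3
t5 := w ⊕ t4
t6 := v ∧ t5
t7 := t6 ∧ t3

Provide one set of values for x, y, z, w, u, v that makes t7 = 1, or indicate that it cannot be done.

x=0, y=1, z=1, w=1, u=1, v=1

t7 = t6 ∧ t3 must be 1, so both t6 = 1 and t3 = 1.
t6 = v ∧ t5 must be 1, so both v = 1 and t5 = 1.
Check with x=0, y=1, z=1, w=1, u=1, v=1:
t1 = y ⊕ z = 1 ⊕ 1 = 0
t2 = ¬t1 = ¬0 = 1
t3 = u ∧ t2 = 1 ∧ 1 = 1
t4 = x ∧ t3 = 0 ∧ 1 = 0
t5 = w ⊕ t4 = 1 ⊕ 0 = 1
t6 = v ∧ t5 = 1 ∧ 1 = 1
t7 = t6 ∧ t3 = 1 ∧ 1 = 1
So t7 = 1 as required.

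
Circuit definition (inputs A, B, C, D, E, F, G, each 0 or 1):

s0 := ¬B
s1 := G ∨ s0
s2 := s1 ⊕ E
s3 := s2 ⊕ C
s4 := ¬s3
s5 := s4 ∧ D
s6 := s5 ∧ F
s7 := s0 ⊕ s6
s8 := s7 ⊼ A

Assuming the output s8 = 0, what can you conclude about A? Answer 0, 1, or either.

1

s8 = s7 ⊼ A must be 0, so both s7 = 1 and A = 1.
Every assignment with s8 = 0 has A = 1; there are 32 such assignment(s).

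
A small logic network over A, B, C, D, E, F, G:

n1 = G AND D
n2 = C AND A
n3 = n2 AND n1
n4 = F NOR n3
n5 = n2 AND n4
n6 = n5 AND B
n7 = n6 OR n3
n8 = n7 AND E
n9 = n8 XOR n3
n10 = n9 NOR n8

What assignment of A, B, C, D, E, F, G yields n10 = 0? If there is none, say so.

n10 = n9 NOR n8 must be 0, so at least one of n9, n8 is 1.
Check with A=1, B=0, C=1, D=1, E=1, F=0, G=1:
n1 = G AND D = 1 AND 1 = 1
n2 = C AND A = 1 AND 1 = 1
n3 = n2 AND n1 = 1 AND 1 = 1
n4 = F NOR n3 = 0 NOR 1 = 0
n5 = n2 AND n4 = 1 AND 0 = 0
n6 = n5 AND B = 0 AND 0 = 0
n7 = n6 OR n3 = 0 OR 1 = 1
n8 = n7 AND E = 1 AND 1 = 1
n9 = n8 XOR n3 = 1 XOR 1 = 0
n10 = n9 NOR n8 = 0 NOR 1 = 0
So n10 = 0 as required.

A=1, B=0, C=1, D=1, E=1, F=0, G=1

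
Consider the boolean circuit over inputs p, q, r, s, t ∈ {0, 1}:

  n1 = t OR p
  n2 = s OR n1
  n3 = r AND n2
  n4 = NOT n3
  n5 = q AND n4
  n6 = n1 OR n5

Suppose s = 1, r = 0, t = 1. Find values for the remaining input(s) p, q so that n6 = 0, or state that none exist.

With s = 1, r = 0, t = 1 fixed, none of the 4 settings of p, q give n6 = 0.
For example, with p=0, q=1:
n1 = t OR p = 1 OR 0 = 1
n2 = s OR n1 = 1 OR 1 = 1
n3 = r AND n2 = 0 AND 1 = 0
n4 = NOT n3 = NOT 0 = 1
n5 = q AND n4 = 1 AND 1 = 1
n6 = n1 OR n5 = 1 OR 1 = 1
giving n6 = 1 ≠ 0.

no solution exists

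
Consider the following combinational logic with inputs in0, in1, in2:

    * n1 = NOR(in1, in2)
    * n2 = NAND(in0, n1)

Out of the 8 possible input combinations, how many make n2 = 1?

n2 = NAND(in0, n1) must be 1, so at least one of in0, n1 is 0.
Enumerating the 8 input combinations, 7 give n2 = 1 and 1 give n2 = 0.

7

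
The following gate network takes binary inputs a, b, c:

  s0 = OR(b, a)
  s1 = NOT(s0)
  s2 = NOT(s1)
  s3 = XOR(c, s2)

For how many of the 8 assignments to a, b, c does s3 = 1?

4

s3 = XOR(c, s2) must be 1, so c and s2 differ.
Satisfying assignments:
  a=0, b=0, c=1
  a=0, b=1, c=0
  a=1, b=0, c=0
  a=1, b=1, c=0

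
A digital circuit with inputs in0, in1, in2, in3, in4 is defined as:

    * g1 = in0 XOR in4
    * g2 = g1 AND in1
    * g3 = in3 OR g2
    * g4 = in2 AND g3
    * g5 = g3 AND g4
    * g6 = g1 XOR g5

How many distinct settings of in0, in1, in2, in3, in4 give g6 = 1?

g6 = g1 XOR g5 must be 1, so g1 and g5 differ.
Enumerating the 32 input combinations, 14 give g6 = 1 and 18 give g6 = 0.

14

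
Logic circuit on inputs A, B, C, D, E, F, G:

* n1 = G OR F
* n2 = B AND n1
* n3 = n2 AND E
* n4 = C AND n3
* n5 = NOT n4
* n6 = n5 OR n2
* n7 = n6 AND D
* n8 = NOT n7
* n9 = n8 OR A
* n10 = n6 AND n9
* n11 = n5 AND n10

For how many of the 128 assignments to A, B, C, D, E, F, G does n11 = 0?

n11 = n5 AND n10 must be 0, so at least one of n5, n10 is 0.
Enumerating the 128 input combinations, 41 give n11 = 0 and 87 give n11 = 1.

41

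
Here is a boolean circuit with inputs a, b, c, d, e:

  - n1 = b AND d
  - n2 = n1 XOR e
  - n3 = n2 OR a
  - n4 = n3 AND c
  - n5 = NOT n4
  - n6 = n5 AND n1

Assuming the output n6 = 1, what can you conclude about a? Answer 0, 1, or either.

Both values of a occur among assignments with n6 = 1:
  a=0: a=0, b=1, c=0, d=1, e=0
  a=1: a=1, b=1, c=0, d=1, e=0

either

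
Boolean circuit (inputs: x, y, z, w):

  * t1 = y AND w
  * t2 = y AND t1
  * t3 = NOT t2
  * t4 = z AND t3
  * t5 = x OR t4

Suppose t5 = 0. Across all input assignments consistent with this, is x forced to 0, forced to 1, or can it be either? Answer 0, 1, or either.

0

t5 = x OR t4 must be 0, so both x = 0 and t4 = 0.
t4 = z AND t3 must be 0, so at least one of z, t3 is 0.
Every assignment with t5 = 0 has x = 0; there are 5 such assignment(s).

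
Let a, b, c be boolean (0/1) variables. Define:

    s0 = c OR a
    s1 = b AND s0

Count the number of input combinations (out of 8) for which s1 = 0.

5

s1 = b AND s0 must be 0, so at least one of b, s0 is 0.
Satisfying assignments:
  a=0, b=0, c=0
  a=0, b=0, c=1
  a=0, b=1, c=0
  a=1, b=0, c=0
  a=1, b=0, c=1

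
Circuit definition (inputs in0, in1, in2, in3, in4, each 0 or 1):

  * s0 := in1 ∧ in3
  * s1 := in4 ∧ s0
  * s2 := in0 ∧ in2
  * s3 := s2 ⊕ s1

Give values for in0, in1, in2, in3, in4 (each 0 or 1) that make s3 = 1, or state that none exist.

Check with in0=0 in1=1 in2=1 in3=1 in4=1:
s0 = in1 ∧ in3 = 1 ∧ 1 = 1
s1 = in4 ∧ s0 = 1 ∧ 1 = 1
s2 = in0 ∧ in2 = 0 ∧ 1 = 0
s3 = s2 ⊕ s1 = 0 ⊕ 1 = 1
So s3 = 1 as required.

in0=0 in1=1 in2=1 in3=1 in4=1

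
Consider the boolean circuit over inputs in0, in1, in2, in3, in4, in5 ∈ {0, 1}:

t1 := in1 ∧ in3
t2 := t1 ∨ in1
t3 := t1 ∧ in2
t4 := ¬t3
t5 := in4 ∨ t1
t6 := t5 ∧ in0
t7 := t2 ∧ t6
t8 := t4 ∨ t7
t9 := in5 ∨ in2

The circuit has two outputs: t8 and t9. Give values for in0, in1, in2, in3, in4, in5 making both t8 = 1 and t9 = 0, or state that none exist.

in0=1, in1=1, in2=0, in3=0, in4=1, in5=0

Check with in0=1, in1=1, in2=0, in3=0, in4=1, in5=0:
t1 = in1 ∧ in3 = 1 ∧ 0 = 0
t2 = t1 ∨ in1 = 0 ∨ 1 = 1
t3 = t1 ∧ in2 = 0 ∧ 0 = 0
t4 = ¬t3 = ¬0 = 1
t5 = in4 ∨ t1 = 1 ∨ 0 = 1
t6 = t5 ∧ in0 = 1 ∧ 1 = 1
t7 = t2 ∧ t6 = 1 ∧ 1 = 1
t8 = t4 ∨ t7 = 1 ∨ 1 = 1
t9 = in5 ∨ in2 = 0 ∨ 0 = 0
So t8 = 1 and t9 = 0.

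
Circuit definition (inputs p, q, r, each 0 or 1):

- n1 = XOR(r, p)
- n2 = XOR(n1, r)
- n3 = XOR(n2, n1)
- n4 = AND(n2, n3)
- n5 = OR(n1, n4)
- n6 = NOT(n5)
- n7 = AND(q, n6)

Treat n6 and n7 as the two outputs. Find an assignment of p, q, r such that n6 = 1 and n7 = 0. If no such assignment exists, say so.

p=0, q=0, r=0

Check with p=0, q=0, r=0:
n1 = XOR(r, p) = XOR(0, 0) = 0
n2 = XOR(n1, r) = XOR(0, 0) = 0
n3 = XOR(n2, n1) = XOR(0, 0) = 0
n4 = AND(n2, n3) = AND(0, 0) = 0
n5 = OR(n1, n4) = OR(0, 0) = 0
n6 = NOT(n5) = NOT 0 = 1
n7 = AND(q, n6) = AND(0, 1) = 0
So n6 = 1 and n7 = 0.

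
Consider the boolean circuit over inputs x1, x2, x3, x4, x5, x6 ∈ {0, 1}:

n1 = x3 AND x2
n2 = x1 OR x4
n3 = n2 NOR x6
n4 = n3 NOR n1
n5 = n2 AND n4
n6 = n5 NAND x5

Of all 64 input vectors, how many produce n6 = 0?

n6 = n5 NAND x5 must be 0, so both n5 = 1 and x5 = 1.
Enumerating the 64 input combinations, 18 give n6 = 0 and 46 give n6 = 1.

18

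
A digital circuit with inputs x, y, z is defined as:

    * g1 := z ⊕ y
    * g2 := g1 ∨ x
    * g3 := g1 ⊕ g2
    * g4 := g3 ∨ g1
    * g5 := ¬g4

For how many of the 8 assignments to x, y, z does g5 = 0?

6

g5 = ¬g4 must be 0, so g4 = 1.
g4 = g3 ∨ g1 must be 1, so at least one of g3, g1 is 1.
Satisfying assignments:
  x=0, y=0, z=1
  x=0, y=1, z=0
  x=1, y=0, z=0
  x=1, y=0, z=1
  x=1, y=1, z=0
  x=1, y=1, z=1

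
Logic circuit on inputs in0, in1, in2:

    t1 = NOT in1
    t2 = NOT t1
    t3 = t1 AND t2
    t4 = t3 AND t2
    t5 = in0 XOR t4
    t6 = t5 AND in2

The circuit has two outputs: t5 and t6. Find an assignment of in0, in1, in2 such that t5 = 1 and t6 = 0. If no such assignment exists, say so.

in0=1, in1=1, in2=0

Check with in0=1, in1=1, in2=0:
t1 = NOT in1 = NOT 1 = 0
t2 = NOT t1 = NOT 0 = 1
t3 = t1 AND t2 = 0 AND 1 = 0
t4 = t3 AND t2 = 0 AND 1 = 0
t5 = in0 XOR t4 = 1 XOR 0 = 1
t6 = t5 AND in2 = 1 AND 0 = 0
So t5 = 1 and t6 = 0.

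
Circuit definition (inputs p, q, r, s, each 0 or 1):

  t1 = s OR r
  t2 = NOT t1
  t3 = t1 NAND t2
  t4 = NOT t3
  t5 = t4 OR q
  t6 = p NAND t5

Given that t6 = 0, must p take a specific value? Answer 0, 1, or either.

t6 = p NAND t5 must be 0, so both p = 1 and t5 = 1.
t5 = t4 OR q must be 1, so at least one of t4, q is 1.
Every assignment with t6 = 0 has p = 1; there are 4 such assignment(s).
  p=1, q=1, r=0, s=0
  p=1, q=1, r=0, s=1
  p=1, q=1, r=1, s=0
  p=1, q=1, r=1, s=1

1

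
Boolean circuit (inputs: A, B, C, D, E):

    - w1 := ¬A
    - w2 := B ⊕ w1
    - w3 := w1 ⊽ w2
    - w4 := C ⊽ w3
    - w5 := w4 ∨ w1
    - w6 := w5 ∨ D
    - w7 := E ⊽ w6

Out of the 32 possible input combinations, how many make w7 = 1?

w7 = E ⊽ w6 must be 1, so both E = 0 and w6 = 0.
w6 = w5 ∨ D must be 0, so both w5 = 0 and D = 0.
Enumerating the 32 input combinations, 3 give w7 = 1 and 29 give w7 = 0.

3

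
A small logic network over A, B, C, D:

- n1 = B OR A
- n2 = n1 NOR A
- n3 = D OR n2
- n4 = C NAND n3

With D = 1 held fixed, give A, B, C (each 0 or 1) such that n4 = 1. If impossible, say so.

A=0 B=1 C=0

Check with D = 1 and A=0, B=1, C=0:
n1 = B OR A = 1 OR 0 = 1
n2 = n1 NOR A = 1 NOR 0 = 0
n3 = D OR n2 = 1 OR 0 = 1
n4 = C NAND n3 = 0 NAND 1 = 1
So n4 = 1.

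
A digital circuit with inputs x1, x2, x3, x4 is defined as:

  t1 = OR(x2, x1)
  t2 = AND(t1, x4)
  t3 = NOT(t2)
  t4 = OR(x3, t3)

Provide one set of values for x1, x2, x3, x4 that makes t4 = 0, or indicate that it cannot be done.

t4 = OR(x3, t3) must be 0, so both x3 = 0 and t3 = 0.
Check with x1=0, x2=1, x3=0, x4=1:
t1 = OR(x2, x1) = OR(1, 0) = 1
t2 = AND(t1, x4) = AND(1, 1) = 1
t3 = NOT(t2) = NOT 1 = 0
t4 = OR(x3, t3) = OR(0, 0) = 0
So t4 = 0 as required.

x1=0, x2=1, x3=0, x4=1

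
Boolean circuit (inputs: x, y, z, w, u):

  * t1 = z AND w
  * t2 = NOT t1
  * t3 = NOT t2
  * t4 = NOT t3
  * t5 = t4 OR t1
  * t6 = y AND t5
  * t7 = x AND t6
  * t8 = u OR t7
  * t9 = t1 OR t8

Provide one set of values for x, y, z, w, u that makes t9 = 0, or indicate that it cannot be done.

x=1, y=0, z=0, w=0, u=0

t9 = t1 OR t8 must be 0, so both t1 = 0 and t8 = 0.
Check with x=1, y=0, z=0, w=0, u=0:
t1 = z AND w = 0 AND 0 = 0
t2 = NOT t1 = NOT 0 = 1
t3 = NOT t2 = NOT 1 = 0
t4 = NOT t3 = NOT 0 = 1
t5 = t4 OR t1 = 1 OR 0 = 1
t6 = y AND t5 = 0 AND 1 = 0
t7 = x AND t6 = 1 AND 0 = 0
t8 = u OR t7 = 0 OR 0 = 0
t9 = t1 OR t8 = 0 OR 0 = 0
So t9 = 0 as required.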